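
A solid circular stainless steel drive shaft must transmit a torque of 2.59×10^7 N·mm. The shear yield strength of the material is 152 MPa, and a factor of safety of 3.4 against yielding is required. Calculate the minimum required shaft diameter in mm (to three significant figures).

Allowable shear stress τ_allow = 152/3.4 = 44.71 MPa.
For a solid shaft τ = 16T/(πd³), so d³ = 16T/(π τ_allow) = 16×2.5900×10^7/(π×44.71) = 2.951×10^6 mm³.
d = (2.951×10^6)^(1/3) = 143.4 mm.

d = 143 mm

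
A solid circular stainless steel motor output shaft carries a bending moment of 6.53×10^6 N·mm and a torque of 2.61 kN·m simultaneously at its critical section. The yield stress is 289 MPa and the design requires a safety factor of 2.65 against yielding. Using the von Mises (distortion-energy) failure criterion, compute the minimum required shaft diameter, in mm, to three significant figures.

d = 86.4 mm

σ_allow = σ_y/n = 289/2.65 = 109.1 MPa.
For a solid shaft σ_b = 32M/(πd³) and τ = 16T/(πd³), so the von Mises stress is σ' = (16/πd³)·√(4M²+3T²).
√(4M²+3T²) = √(4×(6.530×10^6)² + 3×(2.610×10^6)²) = 1.382×10^7 N·mm.
d³ = 16×1.382×10^7/(π×109.1) = 645400 mm³.
d = 86.42 mm.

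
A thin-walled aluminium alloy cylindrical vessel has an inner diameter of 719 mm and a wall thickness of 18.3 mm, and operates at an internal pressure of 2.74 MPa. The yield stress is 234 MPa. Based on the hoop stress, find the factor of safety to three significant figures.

n = 4.35

σ_h = pD/(2t) = 2.74×719/(2×18.3) = 53.83 MPa.
n = 234/53.83 = 4.347.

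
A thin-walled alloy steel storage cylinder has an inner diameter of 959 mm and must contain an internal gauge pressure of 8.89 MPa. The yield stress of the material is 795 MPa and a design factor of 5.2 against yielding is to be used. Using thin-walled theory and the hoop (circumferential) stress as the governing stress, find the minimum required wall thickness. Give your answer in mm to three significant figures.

t = 27.9 mm

σ_allow = 795/5.2 = 152.9 MPa.
Hoop stress σ_h = pD/(2t), so t = pD/(2σ_allow) = 8.89×959/(2×152.9) = 27.88 mm.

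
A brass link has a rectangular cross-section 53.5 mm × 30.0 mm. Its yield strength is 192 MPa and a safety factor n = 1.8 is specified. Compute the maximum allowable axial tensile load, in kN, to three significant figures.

F_allow = 171 kN

σ_allow = 192/1.8 = 106.7 MPa.
A = 53.5×30.0 = 1605 mm².
F_allow = σ_allow × A = 106.7×1605 = 171200 N.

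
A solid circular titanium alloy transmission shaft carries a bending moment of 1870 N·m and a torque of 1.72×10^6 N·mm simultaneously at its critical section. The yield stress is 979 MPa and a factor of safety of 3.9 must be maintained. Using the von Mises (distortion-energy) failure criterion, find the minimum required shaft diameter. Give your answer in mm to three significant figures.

σ_allow = σ_y/n = 979/3.9 = 251.0 MPa.
For a solid shaft σ_b = 32M/(πd³) and τ = 16T/(πd³), so the von Mises stress is σ' = (16/πd³)·√(4M²+3T²).
√(4M²+3T²) = √(4×(1.870×10^6)² + 3×(1.720×10^6)²) = 4.782×10^6 N·mm.
d³ = 16×4.782×10^6/(π×251.0) = 97010 mm³.
d = 45.95 mm.

d = 45.9 mm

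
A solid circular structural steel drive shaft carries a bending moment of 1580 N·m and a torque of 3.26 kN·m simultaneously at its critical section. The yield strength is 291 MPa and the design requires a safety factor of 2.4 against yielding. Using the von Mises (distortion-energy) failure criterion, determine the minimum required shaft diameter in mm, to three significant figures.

d = 64.8 mm

σ_allow = σ_y/n = 291/2.4 = 121.2 MPa.
For a solid shaft σ_b = 32M/(πd³) and τ = 16T/(πd³), so the von Mises stress is σ' = (16/πd³)·√(4M²+3T²).
√(4M²+3T²) = √(4×(1.580×10^6)² + 3×(3.260×10^6)²) = 6.471×10^6 N·mm.
d³ = 16×6.471×10^6/(π×121.2) = 271800 mm³.
d = 64.78 mm.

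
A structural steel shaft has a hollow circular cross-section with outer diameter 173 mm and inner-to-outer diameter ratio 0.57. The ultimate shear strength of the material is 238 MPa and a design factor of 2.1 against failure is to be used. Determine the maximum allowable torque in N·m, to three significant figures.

τ_allow = 238/2.1 = 113.3 MPa.
For a hollow shaft T_allow = τ_allow·πd_o³(1−k⁴)/16 with 1−k⁴ = 0.8944, so πd_o³(1−k⁴)/16 = 909300 mm³.
T_allow = 113.3×909300 = 1.031×10^8 N·mm = 103100 N·m.

T_allow = 1.03×10^5 N·m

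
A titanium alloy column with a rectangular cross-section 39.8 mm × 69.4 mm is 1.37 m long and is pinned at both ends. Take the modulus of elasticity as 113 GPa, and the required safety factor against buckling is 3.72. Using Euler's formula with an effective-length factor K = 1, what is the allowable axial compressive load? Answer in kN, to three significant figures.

Buckling occurs about the weak axis: I_min = h·b³/12 = 69.4×39.8³/12 = 364600 mm⁴ (b = 39.8 mm is the smaller dimension).
Effective length L_e = KL = 1×1.37 m = 1370 mm.
Euler critical load P_cr = π²EI/L_e² = π²×113000×364600/1370² = 216700 N.
P_allow = P_cr/n = 216700/3.72 = 58240 N.

P_allow = 58.2 kN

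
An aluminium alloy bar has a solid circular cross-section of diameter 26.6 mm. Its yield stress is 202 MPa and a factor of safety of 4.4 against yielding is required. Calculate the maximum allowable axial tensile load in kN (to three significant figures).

F_allow = 25.5 kN

σ_allow = 202/4.4 = 45.91 MPa.
A = πd²/4 = π×26.6²/4 = 555.7 mm².
F_allow = σ_allow × A = 45.91×555.7 = 25510 N.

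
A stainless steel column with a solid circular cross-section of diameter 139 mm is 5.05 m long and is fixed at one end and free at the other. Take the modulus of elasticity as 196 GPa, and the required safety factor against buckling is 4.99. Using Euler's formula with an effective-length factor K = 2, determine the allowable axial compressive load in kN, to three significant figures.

P_allow = 69.6 kN

I = πd⁴/64 = π×139⁴/64 = 1.832×10^7 mm⁴.
Effective length L_e = KL = 2×5.05 m = 10100 mm.
Euler critical load P_cr = π²EI/L_e² = π²×196000×1.832×10^7/10100² = 347500 N.
P_allow = P_cr/n = 347500/4.99 = 69640 N.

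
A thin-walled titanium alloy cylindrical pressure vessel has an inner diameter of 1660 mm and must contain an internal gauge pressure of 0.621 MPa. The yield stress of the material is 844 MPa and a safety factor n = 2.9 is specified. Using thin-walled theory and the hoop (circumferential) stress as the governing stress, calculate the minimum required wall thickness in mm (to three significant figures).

σ_allow = 844/2.9 = 291.0 MPa.
Hoop stress σ_h = pD/(2t), so t = pD/(2σ_allow) = 0.621×1660/(2×291.0) = 1.771 mm.

t = 1.77 mm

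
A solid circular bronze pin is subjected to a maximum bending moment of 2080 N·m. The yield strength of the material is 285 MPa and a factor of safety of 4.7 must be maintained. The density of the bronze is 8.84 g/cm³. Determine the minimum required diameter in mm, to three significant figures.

d = 70.4 mm

σ_allow = 285/4.7 = 60.64 MPa.
For a solid circular section σ = 32M/(πd³), so d³ = 32M/(π σ_allow) = 32×2080000/(π×60.64) = 349400 mm³.
d = 70.43 mm.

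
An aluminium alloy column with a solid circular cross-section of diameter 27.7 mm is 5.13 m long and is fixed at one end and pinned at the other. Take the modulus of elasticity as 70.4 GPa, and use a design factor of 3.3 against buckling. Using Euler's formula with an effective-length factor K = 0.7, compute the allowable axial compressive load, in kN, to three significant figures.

I = πd⁴/64 = π×27.7⁴/64 = 28900 mm⁴.
Effective length L_e = KL = 0.7×5.13 m = 3591 mm.
Euler critical load P_cr = π²EI/L_e² = π²×70400×28900/3591² = 1557 N.
P_allow = P_cr/n = 1557/3.3 = 471.9 N.

P_allow = 0.472 kN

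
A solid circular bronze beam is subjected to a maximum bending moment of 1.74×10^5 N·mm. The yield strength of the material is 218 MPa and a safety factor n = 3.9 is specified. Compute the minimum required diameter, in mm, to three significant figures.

d = 31.7 mm

σ_allow = 218/3.9 = 55.90 MPa.
For a solid circular section σ = 32M/(πd³), so d³ = 32M/(π σ_allow) = 32×174000/(π×55.90) = 31710 mm³.
d = 31.65 mm.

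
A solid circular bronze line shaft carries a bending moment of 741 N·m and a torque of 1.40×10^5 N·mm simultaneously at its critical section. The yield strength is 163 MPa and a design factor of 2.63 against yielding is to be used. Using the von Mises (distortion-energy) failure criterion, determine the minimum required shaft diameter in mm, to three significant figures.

σ_allow = σ_y/n = 163/2.63 = 61.98 MPa.
For a solid shaft σ_b = 32M/(πd³) and τ = 16T/(πd³), so the von Mises stress is σ' = (16/πd³)·√(4M²+3T²).
√(4M²+3T²) = √(4×(741000)² + 3×(140000)²) = 1.502×10^6 N·mm.
d³ = 16×1.502×10^6/(π×61.98) = 123400 mm³.
d = 49.79 mm.

d = 49.8 mm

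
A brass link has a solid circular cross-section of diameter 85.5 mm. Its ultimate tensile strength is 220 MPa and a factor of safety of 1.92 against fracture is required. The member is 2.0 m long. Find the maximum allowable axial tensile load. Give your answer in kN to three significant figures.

σ_allow = 220/1.92 = 114.6 MPa.
A = πd²/4 = π×85.5²/4 = 5741 mm².
F_allow = σ_allow × A = 114.6×5741 = 657900 N.

F_allow = 658 kN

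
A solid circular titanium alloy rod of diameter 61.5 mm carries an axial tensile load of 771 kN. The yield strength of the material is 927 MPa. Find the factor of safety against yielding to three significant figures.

A = πd²/4 = 2971 mm².
σ = F/A = 771000/2971 = 259.5 MPa.
n = 927/259.5 = 3.572.

n = 3.57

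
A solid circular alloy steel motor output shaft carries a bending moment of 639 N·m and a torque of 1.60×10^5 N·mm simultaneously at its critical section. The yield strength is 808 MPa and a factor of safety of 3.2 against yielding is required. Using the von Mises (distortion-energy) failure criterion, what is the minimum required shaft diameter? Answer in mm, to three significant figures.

d = 29.8 mm

σ_allow = σ_y/n = 808/3.2 = 252.5 MPa.
For a solid shaft σ_b = 32M/(πd³) and τ = 16T/(πd³), so the von Mises stress is σ' = (16/πd³)·√(4M²+3T²).
√(4M²+3T²) = √(4×(639000)² + 3×(160000)²) = 1.308×10^6 N·mm.
d³ = 16×1.308×10^6/(π×252.5) = 26380 mm³.
d = 29.77 mm.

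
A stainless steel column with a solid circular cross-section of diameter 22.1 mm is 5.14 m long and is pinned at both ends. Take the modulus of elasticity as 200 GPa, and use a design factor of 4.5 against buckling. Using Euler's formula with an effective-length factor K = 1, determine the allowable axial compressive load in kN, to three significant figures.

I = πd⁴/64 = π×22.1⁴/64 = 11710 mm⁴.
Effective length L_e = KL = 1×5.14 m = 5140 mm.
Euler critical load P_cr = π²EI/L_e² = π²×200000×11710/5140² = 874.9 N.
P_allow = P_cr/n = 874.9/4.5 = 194.4 N.

P_allow = 0.194 kN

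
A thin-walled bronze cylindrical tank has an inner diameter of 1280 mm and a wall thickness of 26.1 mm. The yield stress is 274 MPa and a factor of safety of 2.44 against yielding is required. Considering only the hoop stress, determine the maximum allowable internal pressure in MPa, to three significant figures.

p_allow = 4.58 MPa

σ_allow = 274/2.44 = 112.3 MPa.
σ_h = pD/(2t) → p_allow = 2σ_allow t/D = 2×112.3×26.1/1280 = 4.580 MPa.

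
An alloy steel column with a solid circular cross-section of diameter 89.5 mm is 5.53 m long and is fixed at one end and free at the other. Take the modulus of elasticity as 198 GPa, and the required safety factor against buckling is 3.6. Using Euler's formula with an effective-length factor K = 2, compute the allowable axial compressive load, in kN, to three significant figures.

P_allow = 14.0 kN

I = πd⁴/64 = π×89.5⁴/64 = 3.150×10^6 mm⁴.
Effective length L_e = KL = 2×5.53 m = 11060 mm.
Euler critical load P_cr = π²EI/L_e² = π²×198000×3.150×10^6/11060² = 50320 N.
P_allow = P_cr/n = 50320/3.6 = 13980 N.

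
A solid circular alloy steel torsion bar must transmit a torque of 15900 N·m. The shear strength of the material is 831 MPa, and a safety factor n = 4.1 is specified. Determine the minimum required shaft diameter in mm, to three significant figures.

d = 73.7 mm

Allowable shear stress τ_allow = 831/4.1 = 202.7 MPa.
For a solid shaft τ = 16T/(πd³), so d³ = 16T/(π τ_allow) = 16×1.5900×10^7/(π×202.7) = 399500 mm³.
d = (399500)^(1/3) = 73.65 mm.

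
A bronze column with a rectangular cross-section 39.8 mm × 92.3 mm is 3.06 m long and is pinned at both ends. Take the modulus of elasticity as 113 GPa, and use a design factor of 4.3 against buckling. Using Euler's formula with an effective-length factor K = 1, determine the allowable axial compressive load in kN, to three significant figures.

P_allow = 13.4 kN

Buckling occurs about the weak axis: I_min = h·b³/12 = 92.3×39.8³/12 = 484900 mm⁴ (b = 39.8 mm is the smaller dimension).
Effective length L_e = KL = 1×3.06 m = 3060 mm.
Euler critical load P_cr = π²EI/L_e² = π²×113000×484900/3060² = 57760 N.
P_allow = P_cr/n = 57760/4.3 = 13430 N.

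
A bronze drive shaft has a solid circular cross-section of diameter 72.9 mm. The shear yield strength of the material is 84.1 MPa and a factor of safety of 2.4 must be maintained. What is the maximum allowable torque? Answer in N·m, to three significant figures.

T_allow = 2670 N·m

τ_allow = 84.1/2.4 = 35.04 MPa.
For a solid shaft T_allow = τ_allow·πd³/16; πd³/16 = π×72.9³/16 = 76070 mm³.
T_allow = 35.04×76070 = 2.666×10^6 N·mm = 2666 N·m.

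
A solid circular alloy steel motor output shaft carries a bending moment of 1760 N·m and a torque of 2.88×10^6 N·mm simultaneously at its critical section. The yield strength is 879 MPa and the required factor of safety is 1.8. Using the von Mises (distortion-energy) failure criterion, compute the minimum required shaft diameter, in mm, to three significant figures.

d = 39.9 mm

σ_allow = σ_y/n = 879/1.8 = 488.3 MPa.
For a solid shaft σ_b = 32M/(πd³) and τ = 16T/(πd³), so the von Mises stress is σ' = (16/πd³)·√(4M²+3T²).
√(4M²+3T²) = √(4×(1.760×10^6)² + 3×(2.880×10^6)²) = 6.105×10^6 N·mm.
d³ = 16×6.105×10^6/(π×488.3) = 63670 mm³.
d = 39.93 mm.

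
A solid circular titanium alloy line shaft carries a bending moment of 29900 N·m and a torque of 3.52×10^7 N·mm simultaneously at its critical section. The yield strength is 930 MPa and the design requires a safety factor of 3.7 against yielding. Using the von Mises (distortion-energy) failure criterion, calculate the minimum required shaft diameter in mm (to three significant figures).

d = 120 mm

σ_allow = σ_y/n = 930/3.7 = 251.4 MPa.
For a solid shaft σ_b = 32M/(πd³) and τ = 16T/(πd³), so the von Mises stress is σ' = (16/πd³)·√(4M²+3T²).
√(4M²+3T²) = √(4×(2.990×10^7)² + 3×(3.520×10^7)²) = 8.540×10^7 N·mm.
d³ = 16×8.540×10^7/(π×251.4) = 1.730×10^6 mm³.
d = 120.1 mm.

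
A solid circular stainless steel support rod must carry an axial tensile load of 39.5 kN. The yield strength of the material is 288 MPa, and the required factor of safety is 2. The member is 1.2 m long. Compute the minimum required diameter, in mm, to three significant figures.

Allowable stress σ_allow = 288/2 = 144.0 MPa.
Required area A = F/σ_allow = 39500/144.0 = 274.3 mm².
A = πd²/4 → d = √(4A/π) = 18.69 mm.

d = 18.7 mm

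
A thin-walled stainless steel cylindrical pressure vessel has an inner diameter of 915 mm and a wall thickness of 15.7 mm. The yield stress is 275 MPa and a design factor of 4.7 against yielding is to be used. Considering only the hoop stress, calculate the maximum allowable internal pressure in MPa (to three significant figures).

σ_allow = 275/4.7 = 58.51 MPa.
σ_h = pD/(2t) → p_allow = 2σ_allow t/D = 2×58.51×15.7/915 = 2.008 MPa.

p_allow = 2.01 MPa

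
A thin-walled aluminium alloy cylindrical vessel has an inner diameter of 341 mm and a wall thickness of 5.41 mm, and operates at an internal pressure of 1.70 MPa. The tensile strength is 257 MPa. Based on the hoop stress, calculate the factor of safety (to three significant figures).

n = 4.80

σ_h = pD/(2t) = 1.70×341/(2×5.41) = 53.58 MPa.
n = 257/53.58 = 4.797.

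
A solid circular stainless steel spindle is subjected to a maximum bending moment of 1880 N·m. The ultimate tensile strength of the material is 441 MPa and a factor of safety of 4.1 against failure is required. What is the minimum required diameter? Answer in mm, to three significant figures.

d = 56.3 mm

σ_allow = 441/4.1 = 107.6 MPa.
For a solid circular section σ = 32M/(πd³), so d³ = 32M/(π σ_allow) = 32×1880000/(π×107.6) = 178000 mm³.
d = 56.26 mm.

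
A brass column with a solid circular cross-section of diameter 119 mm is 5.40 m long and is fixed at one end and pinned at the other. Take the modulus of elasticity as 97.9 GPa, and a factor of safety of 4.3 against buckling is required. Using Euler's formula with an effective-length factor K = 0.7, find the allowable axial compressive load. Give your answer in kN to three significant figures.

I = πd⁴/64 = π×119⁴/64 = 9.844×10^6 mm⁴.
Effective length L_e = KL = 0.7×5.40 m = 3780 mm.
Euler critical load P_cr = π²EI/L_e² = π²×97900×9.844×10^6/3780² = 665700 N.
P_allow = P_cr/n = 665700/4.3 = 154800 N.

P_allow = 155 kN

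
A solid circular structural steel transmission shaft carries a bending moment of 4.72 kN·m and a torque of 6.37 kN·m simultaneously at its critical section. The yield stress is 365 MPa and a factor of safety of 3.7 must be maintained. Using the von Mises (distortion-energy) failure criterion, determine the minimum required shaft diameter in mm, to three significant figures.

σ_allow = σ_y/n = 365/3.7 = 98.65 MPa.
For a solid shaft σ_b = 32M/(πd³) and τ = 16T/(πd³), so the von Mises stress is σ' = (16/πd³)·√(4M²+3T²).
√(4M²+3T²) = √(4×(4.720×10^6)² + 3×(6.370×10^6)²) = 1.452×10^7 N·mm.
d³ = 16×1.452×10^7/(π×98.65) = 749700 mm³.
d = 90.84 mm.

d = 90.8 mm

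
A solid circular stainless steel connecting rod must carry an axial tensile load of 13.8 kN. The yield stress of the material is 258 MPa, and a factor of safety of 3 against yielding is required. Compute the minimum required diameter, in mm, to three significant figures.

Allowable stress σ_allow = 258/3 = 86.00 MPa.
Required area A = F/σ_allow = 13800/86.00 = 160.5 mm².
A = πd²/4 → d = √(4A/π) = 14.29 mm.

d = 14.3 mm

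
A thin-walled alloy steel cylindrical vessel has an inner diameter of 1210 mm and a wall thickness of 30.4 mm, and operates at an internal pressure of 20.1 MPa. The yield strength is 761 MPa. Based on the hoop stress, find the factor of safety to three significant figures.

n = 1.90

σ_h = pD/(2t) = 20.1×1210/(2×30.4) = 400.0 MPa.
n = 761/400.0 = 1.902.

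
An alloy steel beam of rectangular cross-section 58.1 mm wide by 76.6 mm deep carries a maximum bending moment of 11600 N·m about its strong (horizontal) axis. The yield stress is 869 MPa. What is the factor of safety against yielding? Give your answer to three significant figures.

n = 4.26

Section modulus S = bh²/6 = 58.1×76.6²/6 = 56820 mm³.
σ = M/S = 1.1600×10^7/56820 = 204.2 MPa.
n = 869/204.2 = 4.256.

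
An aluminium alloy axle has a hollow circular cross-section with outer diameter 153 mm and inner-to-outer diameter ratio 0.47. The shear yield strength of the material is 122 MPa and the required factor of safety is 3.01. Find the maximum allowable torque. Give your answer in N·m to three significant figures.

T_allow = 27100 N·m

τ_allow = 122/3.01 = 40.53 MPa.
For a hollow shaft T_allow = τ_allow·πd_o³(1−k⁴)/16 with 1−k⁴ = 0.9512, so πd_o³(1−k⁴)/16 = 668900 mm³.
T_allow = 40.53×668900 = 2.711×10^7 N·mm = 27110 N·m.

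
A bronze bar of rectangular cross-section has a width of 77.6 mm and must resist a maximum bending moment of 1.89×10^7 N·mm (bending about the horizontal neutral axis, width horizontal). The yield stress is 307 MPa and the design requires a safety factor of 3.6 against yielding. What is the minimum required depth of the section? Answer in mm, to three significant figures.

σ_allow = 307/3.6 = 85.28 MPa.
For a rectangular section σ = 6M/(bh²), so h² = 6M/(b σ_allow) = 6×1.8900×10^7/(77.6×85.28) = 17140 mm².
h = 130.9 mm.

h = 131 mm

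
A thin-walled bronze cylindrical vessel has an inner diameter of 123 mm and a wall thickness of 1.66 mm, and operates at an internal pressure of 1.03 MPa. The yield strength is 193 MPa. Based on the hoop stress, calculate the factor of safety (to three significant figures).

σ_h = pD/(2t) = 1.03×123/(2×1.66) = 38.16 MPa.
n = 193/38.16 = 5.058.

n = 5.06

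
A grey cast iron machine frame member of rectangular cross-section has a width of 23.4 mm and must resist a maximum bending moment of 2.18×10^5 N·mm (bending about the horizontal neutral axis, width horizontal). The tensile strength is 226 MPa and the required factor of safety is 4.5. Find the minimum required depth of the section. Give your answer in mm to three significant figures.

h = 33.4 mm

σ_allow = 226/4.5 = 50.22 MPa.
For a rectangular section σ = 6M/(bh²), so h² = 6M/(b σ_allow) = 6×218000/(23.4×50.22) = 1113 mm².
h = 33.36 mm.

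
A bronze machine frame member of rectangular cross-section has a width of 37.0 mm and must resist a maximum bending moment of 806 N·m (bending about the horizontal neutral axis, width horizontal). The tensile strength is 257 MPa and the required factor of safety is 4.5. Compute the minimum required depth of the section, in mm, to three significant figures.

σ_allow = 257/4.5 = 57.11 MPa.
For a rectangular section σ = 6M/(bh²), so h² = 6M/(b σ_allow) = 6×806000/(37.0×57.11) = 2289 mm².
h = 47.84 mm.

h = 47.8 mm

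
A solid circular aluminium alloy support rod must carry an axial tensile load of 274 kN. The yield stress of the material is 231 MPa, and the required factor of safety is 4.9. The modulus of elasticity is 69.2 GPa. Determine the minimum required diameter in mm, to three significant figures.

d = 86.0 mm

Allowable stress σ_allow = 231/4.9 = 47.14 MPa.
Required area A = F/σ_allow = 274000/47.14 = 5812 mm².
A = πd²/4 → d = √(4A/π) = 86.02 mm.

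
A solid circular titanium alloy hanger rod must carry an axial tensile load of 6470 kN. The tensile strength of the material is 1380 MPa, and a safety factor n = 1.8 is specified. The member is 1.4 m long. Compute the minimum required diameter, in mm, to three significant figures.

d = 104 mm

Allowable stress σ_allow = 1380/1.8 = 766.7 MPa.
Required area A = F/σ_allow = 6470000/766.7 = 8439 mm².
A = πd²/4 → d = √(4A/π) = 103.7 mm.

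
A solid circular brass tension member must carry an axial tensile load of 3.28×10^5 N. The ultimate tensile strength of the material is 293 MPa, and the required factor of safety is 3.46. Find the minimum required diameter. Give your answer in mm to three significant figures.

d = 70.2 mm

Allowable stress σ_allow = 293/3.46 = 84.68 MPa.
Required area A = F/σ_allow = 328000/84.68 = 3873 mm².
A = πd²/4 → d = √(4A/π) = 70.23 mm.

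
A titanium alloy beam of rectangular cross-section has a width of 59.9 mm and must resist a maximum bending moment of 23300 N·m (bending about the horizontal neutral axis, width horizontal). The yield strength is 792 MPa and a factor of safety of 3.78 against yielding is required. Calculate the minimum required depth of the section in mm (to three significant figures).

σ_allow = 792/3.78 = 209.5 MPa.
For a rectangular section σ = 6M/(bh²), so h² = 6M/(b σ_allow) = 6×2.3300×10^7/(59.9×209.5) = 11140 mm².
h = 105.5 mm.

h = 106 mm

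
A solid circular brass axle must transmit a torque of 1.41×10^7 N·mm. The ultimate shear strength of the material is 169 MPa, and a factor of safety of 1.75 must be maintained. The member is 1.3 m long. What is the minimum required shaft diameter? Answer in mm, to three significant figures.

d = 90.6 mm

Allowable shear stress τ_allow = 169/1.75 = 96.57 MPa.
For a solid shaft τ = 16T/(πd³), so d³ = 16T/(π τ_allow) = 16×1.4100×10^7/(π×96.57) = 743600 mm³.
d = (743600)^(1/3) = 90.60 mm.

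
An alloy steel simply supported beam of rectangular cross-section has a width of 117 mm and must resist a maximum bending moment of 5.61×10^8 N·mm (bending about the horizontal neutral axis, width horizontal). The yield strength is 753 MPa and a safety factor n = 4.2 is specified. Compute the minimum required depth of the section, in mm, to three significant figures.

σ_allow = 753/4.2 = 179.3 MPa.
For a rectangular section σ = 6M/(bh²), so h² = 6M/(b σ_allow) = 6×5.6100×10^8/(117×179.3) = 160500 mm².
h = 400.6 mm.

h = 401 mm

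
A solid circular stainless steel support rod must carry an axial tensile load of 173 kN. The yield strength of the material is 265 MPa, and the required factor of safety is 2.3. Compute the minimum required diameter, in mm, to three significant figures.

Allowable stress σ_allow = 265/2.3 = 115.2 MPa.
Required area A = F/σ_allow = 173000/115.2 = 1502 mm².
A = πd²/4 → d = √(4A/π) = 43.72 mm.

d = 43.7 mm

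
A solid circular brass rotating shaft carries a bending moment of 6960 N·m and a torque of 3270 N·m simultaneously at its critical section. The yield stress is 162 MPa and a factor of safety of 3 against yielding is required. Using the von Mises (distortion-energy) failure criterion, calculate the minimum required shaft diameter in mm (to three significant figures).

d = 112 mm

σ_allow = σ_y/n = 162/3 = 54.00 MPa.
For a solid shaft σ_b = 32M/(πd³) and τ = 16T/(πd³), so the von Mises stress is σ' = (16/πd³)·√(4M²+3T²).
√(4M²+3T²) = √(4×(6.960×10^6)² + 3×(3.270×10^6)²) = 1.503×10^7 N·mm.
d³ = 16×1.503×10^7/(π×54.00) = 1.417×10^6 mm³.
d = 112.3 mm.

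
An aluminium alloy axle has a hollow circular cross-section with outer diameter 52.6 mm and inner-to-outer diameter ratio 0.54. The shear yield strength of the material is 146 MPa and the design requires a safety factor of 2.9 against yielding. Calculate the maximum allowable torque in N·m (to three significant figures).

T_allow = 1320 N·m

τ_allow = 146/2.9 = 50.34 MPa.
For a hollow shaft T_allow = τ_allow·πd_o³(1−k⁴)/16 with 1−k⁴ = 0.9150, so πd_o³(1−k⁴)/16 = 26150 mm³.
T_allow = 50.34×26150 = 1.316×10^6 N·mm = 1316 N·m.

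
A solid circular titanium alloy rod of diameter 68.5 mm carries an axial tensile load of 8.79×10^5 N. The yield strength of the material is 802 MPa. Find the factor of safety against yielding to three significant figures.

n = 3.36

A = πd²/4 = 3685 mm².
σ = F/A = 879000/3685 = 238.5 MPa.
n = 802/238.5 = 3.362.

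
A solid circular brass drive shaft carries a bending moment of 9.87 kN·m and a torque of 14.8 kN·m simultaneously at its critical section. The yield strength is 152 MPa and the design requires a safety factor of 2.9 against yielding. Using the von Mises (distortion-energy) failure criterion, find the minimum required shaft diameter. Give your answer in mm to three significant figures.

σ_allow = σ_y/n = 152/2.9 = 52.41 MPa.
For a solid shaft σ_b = 32M/(πd³) and τ = 16T/(πd³), so the von Mises stress is σ' = (16/πd³)·√(4M²+3T²).
√(4M²+3T²) = √(4×(9.870×10^6)² + 3×(1.480×10^7)²) = 3.235×10^7 N·mm.
d³ = 16×3.235×10^7/(π×52.41) = 3.144×10^6 mm³.
d = 146.5 mm.

d = 146 mm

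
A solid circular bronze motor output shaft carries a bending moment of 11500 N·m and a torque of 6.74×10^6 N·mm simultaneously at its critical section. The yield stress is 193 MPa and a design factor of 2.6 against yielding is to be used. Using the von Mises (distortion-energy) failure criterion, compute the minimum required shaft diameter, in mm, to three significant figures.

d = 121 mm

σ_allow = σ_y/n = 193/2.6 = 74.23 MPa.
For a solid shaft σ_b = 32M/(πd³) and τ = 16T/(πd³), so the von Mises stress is σ' = (16/πd³)·√(4M²+3T²).
√(4M²+3T²) = √(4×(1.150×10^7)² + 3×(6.740×10^6)²) = 2.579×10^7 N·mm.
d³ = 16×2.579×10^7/(π×74.23) = 1.770×10^6 mm³.
d = 121.0 mm.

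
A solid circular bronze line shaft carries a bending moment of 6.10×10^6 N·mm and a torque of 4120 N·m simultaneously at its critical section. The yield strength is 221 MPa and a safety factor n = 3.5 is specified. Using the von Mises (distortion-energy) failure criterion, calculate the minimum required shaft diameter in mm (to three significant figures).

σ_allow = σ_y/n = 221/3.5 = 63.14 MPa.
For a solid shaft σ_b = 32M/(πd³) and τ = 16T/(πd³), so the von Mises stress is σ' = (16/πd³)·√(4M²+3T²).
√(4M²+3T²) = √(4×(6.100×10^6)² + 3×(4.120×10^6)²) = 1.413×10^7 N·mm.
d³ = 16×1.413×10^7/(π×63.14) = 1.140×10^6 mm³.
d = 104.5 mm.

d = 104 mm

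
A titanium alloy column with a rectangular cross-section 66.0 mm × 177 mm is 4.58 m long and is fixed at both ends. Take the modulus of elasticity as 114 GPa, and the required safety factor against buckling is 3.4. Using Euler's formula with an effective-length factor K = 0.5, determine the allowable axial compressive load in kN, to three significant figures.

Buckling occurs about the weak axis: I_min = h·b³/12 = 177×66.0³/12 = 4.241×10^6 mm⁴ (b = 66.0 mm is the smaller dimension).
Effective length L_e = KL = 0.5×4.58 m = 2290 mm.
Euler critical load P_cr = π²EI/L_e² = π²×114000×4.241×10^6/2290² = 909800 N.
P_allow = P_cr/n = 909800/3.4 = 267600 N.

P_allow = 268 kN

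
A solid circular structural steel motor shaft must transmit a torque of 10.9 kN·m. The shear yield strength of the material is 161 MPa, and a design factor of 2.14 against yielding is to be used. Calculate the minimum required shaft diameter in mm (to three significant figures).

d = 90.4 mm

Allowable shear stress τ_allow = 161/2.14 = 75.23 MPa.
For a solid shaft τ = 16T/(πd³), so d³ = 16T/(π τ_allow) = 16×1.0900×10^7/(π×75.23) = 737900 mm³.
d = (737900)^(1/3) = 90.36 mm.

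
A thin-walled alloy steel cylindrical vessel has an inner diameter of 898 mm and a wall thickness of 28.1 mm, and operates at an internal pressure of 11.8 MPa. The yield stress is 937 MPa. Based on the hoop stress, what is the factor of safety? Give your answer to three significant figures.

σ_h = pD/(2t) = 11.8×898/(2×28.1) = 188.5 MPa.
n = 937/188.5 = 4.970.

n = 4.97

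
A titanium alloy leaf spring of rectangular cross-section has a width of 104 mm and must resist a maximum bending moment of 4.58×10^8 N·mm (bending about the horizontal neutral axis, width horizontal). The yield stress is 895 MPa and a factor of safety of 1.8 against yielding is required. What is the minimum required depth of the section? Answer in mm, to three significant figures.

σ_allow = 895/1.8 = 497.2 MPa.
For a rectangular section σ = 6M/(bh²), so h² = 6M/(b σ_allow) = 6×4.5800×10^8/(104×497.2) = 53140 mm².
h = 230.5 mm.

h = 231 mm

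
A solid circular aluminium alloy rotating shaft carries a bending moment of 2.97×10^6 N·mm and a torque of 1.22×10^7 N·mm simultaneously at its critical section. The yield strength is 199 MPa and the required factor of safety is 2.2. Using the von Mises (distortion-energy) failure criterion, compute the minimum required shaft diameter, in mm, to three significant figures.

σ_allow = σ_y/n = 199/2.2 = 90.45 MPa.
For a solid shaft σ_b = 32M/(πd³) and τ = 16T/(πd³), so the von Mises stress is σ' = (16/πd³)·√(4M²+3T²).
√(4M²+3T²) = √(4×(2.970×10^6)² + 3×(1.220×10^7)²) = 2.195×10^7 N·mm.
d³ = 16×2.195×10^7/(π×90.45) = 1.236×10^6 mm³.
d = 107.3 mm.

d = 107 mm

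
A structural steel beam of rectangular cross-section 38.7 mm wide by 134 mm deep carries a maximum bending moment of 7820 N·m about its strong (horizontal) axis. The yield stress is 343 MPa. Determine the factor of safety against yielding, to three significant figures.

Section modulus S = bh²/6 = 38.7×134²/6 = 115800 mm³.
σ = M/S = 7820000/115800 = 67.52 MPa.
n = 343/67.52 = 5.080.

n = 5.08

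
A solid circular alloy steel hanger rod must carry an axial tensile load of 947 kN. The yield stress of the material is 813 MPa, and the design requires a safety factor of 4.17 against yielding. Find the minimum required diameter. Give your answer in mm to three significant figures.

Allowable stress σ_allow = 813/4.17 = 195.0 MPa.
Required area A = F/σ_allow = 947000/195.0 = 4857 mm².
A = πd²/4 → d = √(4A/π) = 78.64 mm.

d = 78.6 mm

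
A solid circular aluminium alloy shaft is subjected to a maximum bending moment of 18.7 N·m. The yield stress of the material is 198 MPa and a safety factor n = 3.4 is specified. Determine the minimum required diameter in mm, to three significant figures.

d = 14.8 mm

σ_allow = 198/3.4 = 58.24 MPa.
For a solid circular section σ = 32M/(πd³), so d³ = 32M/(π σ_allow) = 32×18700/(π×58.24) = 3271 mm³.
d = 14.84 mm.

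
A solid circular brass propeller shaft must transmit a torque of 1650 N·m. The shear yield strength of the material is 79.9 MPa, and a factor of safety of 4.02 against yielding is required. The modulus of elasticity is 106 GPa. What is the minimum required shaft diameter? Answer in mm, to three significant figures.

Allowable shear stress τ_allow = 79.9/4.02 = 19.88 MPa.
For a solid shaft τ = 16T/(πd³), so d³ = 16T/(π τ_allow) = 16×1650000/(π×19.88) = 422800 mm³.
d = (422800)^(1/3) = 75.05 mm.

d = 75.1 mm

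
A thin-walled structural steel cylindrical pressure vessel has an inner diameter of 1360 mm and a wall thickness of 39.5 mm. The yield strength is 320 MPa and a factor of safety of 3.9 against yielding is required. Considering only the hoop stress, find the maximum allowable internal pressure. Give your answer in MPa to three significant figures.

p_allow = 4.77 MPa

σ_allow = 320/3.9 = 82.05 MPa.
σ_h = pD/(2t) → p_allow = 2σ_allow t/D = 2×82.05×39.5/1360 = 4.766 MPa.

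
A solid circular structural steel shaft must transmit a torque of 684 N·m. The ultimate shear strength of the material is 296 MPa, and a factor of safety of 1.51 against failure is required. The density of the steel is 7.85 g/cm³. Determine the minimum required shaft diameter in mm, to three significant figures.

Allowable shear stress τ_allow = 296/1.51 = 196.0 MPa.
For a solid shaft τ = 16T/(πd³), so d³ = 16T/(π τ_allow) = 16×684000/(π×196.0) = 17770 mm³.
d = (17770)^(1/3) = 26.10 mm.

d = 26.1 mm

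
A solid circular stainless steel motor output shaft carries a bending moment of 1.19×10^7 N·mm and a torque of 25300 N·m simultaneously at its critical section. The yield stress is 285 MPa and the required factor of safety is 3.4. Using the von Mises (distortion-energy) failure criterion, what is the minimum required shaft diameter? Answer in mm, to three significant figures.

σ_allow = σ_y/n = 285/3.4 = 83.82 MPa.
For a solid shaft σ_b = 32M/(πd³) and τ = 16T/(πd³), so the von Mises stress is σ' = (16/πd³)·√(4M²+3T²).
√(4M²+3T²) = √(4×(1.190×10^7)² + 3×(2.530×10^7)²) = 4.987×10^7 N·mm.
d³ = 16×4.987×10^7/(π×83.82) = 3.030×10^6 mm³.
d = 144.7 mm.

d = 145 mm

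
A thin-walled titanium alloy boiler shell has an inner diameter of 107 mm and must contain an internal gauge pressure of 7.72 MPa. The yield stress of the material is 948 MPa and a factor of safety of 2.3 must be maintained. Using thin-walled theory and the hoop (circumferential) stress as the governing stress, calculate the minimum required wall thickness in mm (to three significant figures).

t = 1.00 mm

σ_allow = 948/2.3 = 412.2 MPa.
Hoop stress σ_h = pD/(2t), so t = pD/(2σ_allow) = 7.72×107/(2×412.2) = 1.002 mm.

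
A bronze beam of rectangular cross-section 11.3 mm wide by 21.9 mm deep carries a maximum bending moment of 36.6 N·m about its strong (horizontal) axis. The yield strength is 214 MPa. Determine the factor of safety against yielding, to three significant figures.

n = 5.28

Section modulus S = bh²/6 = 11.3×21.9²/6 = 903.3 mm³.
σ = M/S = 36600/903.3 = 40.52 MPa.
n = 214/40.52 = 5.281.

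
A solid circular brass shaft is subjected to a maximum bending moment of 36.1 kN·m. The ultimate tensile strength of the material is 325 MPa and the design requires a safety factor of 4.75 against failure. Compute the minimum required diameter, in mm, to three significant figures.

σ_allow = 325/4.75 = 68.42 MPa.
For a solid circular section σ = 32M/(πd³), so d³ = 32M/(π σ_allow) = 32×3.6100×10^7/(π×68.42) = 5.374×10^6 mm³.
d = 175.2 mm.

d = 175 mm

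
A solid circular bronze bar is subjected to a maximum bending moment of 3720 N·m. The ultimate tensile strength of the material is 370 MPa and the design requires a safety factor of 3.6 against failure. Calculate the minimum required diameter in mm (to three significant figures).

σ_allow = 370/3.6 = 102.8 MPa.
For a solid circular section σ = 32M/(πd³), so d³ = 32M/(π σ_allow) = 32×3720000/(π×102.8) = 368700 mm³.
d = 71.70 mm.

d = 71.7 mm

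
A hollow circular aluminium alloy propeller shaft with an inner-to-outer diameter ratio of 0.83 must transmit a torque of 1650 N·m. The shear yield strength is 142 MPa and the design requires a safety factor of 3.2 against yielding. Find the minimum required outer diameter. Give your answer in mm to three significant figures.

d_o = 71.2 mm

τ_allow = 142/3.2 = 44.38 MPa.
For a hollow shaft τ = 16T/[πd_o³(1−k⁴)] with k = 0.83, so 1−k⁴ = 0.5254.
d_o³ = 16T/[π τ_allow (1−k⁴)] = 16×1650000/(π×44.38×0.5254) = 360400 mm³.
d_o = 71.17 mm.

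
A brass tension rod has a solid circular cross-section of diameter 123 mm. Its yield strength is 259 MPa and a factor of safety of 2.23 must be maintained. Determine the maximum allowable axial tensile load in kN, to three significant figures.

σ_allow = 259/2.23 = 116.1 MPa.
A = πd²/4 = π×123²/4 = 11880 mm².
F_allow = σ_allow × A = 116.1×11880 = 1.380×10^6 N.

F_allow = 1380 kN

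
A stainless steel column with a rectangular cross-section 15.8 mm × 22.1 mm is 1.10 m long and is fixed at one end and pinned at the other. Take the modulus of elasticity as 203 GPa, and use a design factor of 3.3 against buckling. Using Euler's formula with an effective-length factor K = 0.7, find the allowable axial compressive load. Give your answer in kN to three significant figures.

P_allow = 7.44 kN

Buckling occurs about the weak axis: I_min = h·b³/12 = 22.1×15.8³/12 = 7264 mm⁴ (b = 15.8 mm is the smaller dimension).
Effective length L_e = KL = 0.7×1.10 m = 770.0 mm.
Euler critical load P_cr = π²EI/L_e² = π²×203000×7264/770.0² = 24550 N.
P_allow = P_cr/n = 24550/3.3 = 7438 N.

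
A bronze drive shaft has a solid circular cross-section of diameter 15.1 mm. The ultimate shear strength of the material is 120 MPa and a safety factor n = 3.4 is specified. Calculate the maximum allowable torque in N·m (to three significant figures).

τ_allow = 120/3.4 = 35.29 MPa.
For a solid shaft T_allow = τ_allow·πd³/16; πd³/16 = π×15.1³/16 = 676.0 mm³.
T_allow = 35.29×676.0 = 23860 N·mm = 23.86 N·m.

T_allow = 23.9 N·m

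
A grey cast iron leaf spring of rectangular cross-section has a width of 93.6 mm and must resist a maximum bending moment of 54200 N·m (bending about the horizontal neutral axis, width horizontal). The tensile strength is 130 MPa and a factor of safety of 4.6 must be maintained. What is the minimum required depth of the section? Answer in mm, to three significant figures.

σ_allow = 130/4.6 = 28.26 MPa.
For a rectangular section σ = 6M/(bh²), so h² = 6M/(b σ_allow) = 6×5.4200×10^7/(93.6×28.26) = 122900 mm².
h = 350.6 mm.

h = 351 mm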